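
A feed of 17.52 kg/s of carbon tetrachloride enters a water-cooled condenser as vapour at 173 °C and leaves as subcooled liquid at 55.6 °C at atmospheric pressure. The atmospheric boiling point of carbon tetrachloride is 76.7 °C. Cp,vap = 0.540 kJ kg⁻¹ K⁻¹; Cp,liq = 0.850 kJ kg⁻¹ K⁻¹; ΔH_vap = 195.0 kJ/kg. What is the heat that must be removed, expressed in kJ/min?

Q_c = 279000 kJ/min

vapour 173→76.7 °C: -52.002 kJ/kg
condensation at 76.7 °C: -195 kJ/kg
liquid 76.7→55.6 °C: -17.935 kJ/kg
Δh = -52.002 + -195 + -17.935 = -264.94 kJ/kg
Q = ṁ·Δh = 17.52 kg/s × -264.94 kJ/kg = -4641.7 kJ/s
|Q| = 4641.7 kW = 278500 kJ/min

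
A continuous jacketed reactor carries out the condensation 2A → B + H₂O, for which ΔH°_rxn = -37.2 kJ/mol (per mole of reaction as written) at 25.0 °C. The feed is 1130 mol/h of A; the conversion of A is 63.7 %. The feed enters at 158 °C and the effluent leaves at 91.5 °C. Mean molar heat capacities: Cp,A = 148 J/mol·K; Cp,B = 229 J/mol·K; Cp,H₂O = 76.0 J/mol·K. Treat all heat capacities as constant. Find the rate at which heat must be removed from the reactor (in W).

Extent of reaction ξ = 0.637 × 1130 / 2 = 359.91 mol/h
Reaction term: ξ·ΔH°_rxn = 359.91 × -37.2 = -13388 kJ/h
Sensible, feed 158→25 °C: -22243 kJ/h
Outlet flows (mol/h): A 410.19, B 359.91, H₂O 359.91
Sensible, products 25→91.5 °C: 11337 kJ/h
Q = ΔH = -24295 kJ/h = -6.7485 kW
Heat removed = 6748.5 W

Q_out = 6750 W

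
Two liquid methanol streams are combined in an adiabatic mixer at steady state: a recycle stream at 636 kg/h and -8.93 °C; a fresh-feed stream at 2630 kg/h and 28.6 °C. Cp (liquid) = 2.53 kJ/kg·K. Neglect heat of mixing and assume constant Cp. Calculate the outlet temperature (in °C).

Energy balance with Q = 0: Σ ṁᵢCp,ᵢ(T_out − Tᵢ) = 0
T_out = Σ ṁᵢCp,ᵢTᵢ / Σ ṁᵢCp,ᵢ
      = 175930 / 8263 = 21.292 °C

T_out = 21.3 °C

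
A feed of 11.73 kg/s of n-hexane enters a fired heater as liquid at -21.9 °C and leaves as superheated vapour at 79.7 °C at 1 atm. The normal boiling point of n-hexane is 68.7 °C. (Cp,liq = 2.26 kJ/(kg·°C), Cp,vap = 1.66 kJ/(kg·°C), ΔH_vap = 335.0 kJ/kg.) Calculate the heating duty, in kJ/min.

Q = 393000 kJ/min

liquid -21.9→68.7 °C: 204.76 kJ/kg
vaporisation at 68.7 °C: 335 kJ/kg
vapour 68.7→79.7 °C: 18.26 kJ/kg
Δh = 204.76 + 335 + 18.26 = 558.02 kJ/kg
Q = ṁ·Δh = 11.73 kg/s × 558.02 kJ/kg = 6545.5 kJ/s
|Q| = 6545.5 kW = 392730 kJ/min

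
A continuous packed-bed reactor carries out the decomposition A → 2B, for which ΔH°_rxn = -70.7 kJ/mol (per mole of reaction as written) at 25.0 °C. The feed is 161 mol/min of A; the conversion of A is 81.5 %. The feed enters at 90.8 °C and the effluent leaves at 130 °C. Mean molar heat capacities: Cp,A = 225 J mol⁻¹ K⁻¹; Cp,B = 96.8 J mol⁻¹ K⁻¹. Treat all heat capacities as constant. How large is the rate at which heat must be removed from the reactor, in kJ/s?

Q_out = 138 kJ/s

Extent of reaction ξ = 0.815 × 161 = 131.22 mol/min
Reaction term: ξ·ΔH°_rxn = 131.22 × -70.7 = -9276.9 kJ/min
Sensible, feed 90.8→25 °C: -2383.6 kJ/min
Outlet flows (mol/min): A 29.785, B 262.43
Sensible, products 25→130 °C: 3371 kJ/min
Q = ΔH = -8289.5 kJ/min = -138.16 kW
Heat removed = 138.16 kJ/s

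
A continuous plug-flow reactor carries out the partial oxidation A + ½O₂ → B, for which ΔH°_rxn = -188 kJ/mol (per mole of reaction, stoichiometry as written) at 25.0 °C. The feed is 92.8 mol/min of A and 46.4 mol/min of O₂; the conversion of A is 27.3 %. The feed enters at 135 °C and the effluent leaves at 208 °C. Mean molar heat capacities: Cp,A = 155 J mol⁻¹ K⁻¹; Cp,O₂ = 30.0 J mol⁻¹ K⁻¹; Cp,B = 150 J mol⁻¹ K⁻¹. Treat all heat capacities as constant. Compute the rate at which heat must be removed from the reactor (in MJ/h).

Q_out = 222 MJ/h

Extent of reaction ξ = 0.273 × 92.8 = 25.334 mol/min
Reaction term: ξ·ΔH°_rxn = 25.334 × -188 = -4762.9 kJ/min
Sensible, feed 135→25 °C: -1735.4 kJ/min
Outlet flows (mol/min): A 67.466, O₂ 33.733, B 25.334
Sensible, products 25→208 °C: 2794.3 kJ/min
Q = ΔH = -3703.9 kJ/min = -61.732 kW
Heat removed = 222.24 MJ/h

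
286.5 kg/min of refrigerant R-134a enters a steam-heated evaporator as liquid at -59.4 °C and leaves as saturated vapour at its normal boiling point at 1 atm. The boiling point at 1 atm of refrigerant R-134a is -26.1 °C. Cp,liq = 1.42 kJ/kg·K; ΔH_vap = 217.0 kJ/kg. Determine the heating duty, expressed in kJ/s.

Q = 1260 kJ/s

liquid -59.4→-26.1 °C: 47.286 kJ/kg
vaporisation at -26.1 °C: 217 kJ/kg
Δh = 47.286 + 217 = 264.29 kJ/kg
Q = ṁ·Δh = 286.5 kg/min × 264.29 kJ/kg = 75718 kJ/min
|Q| = 1262 kW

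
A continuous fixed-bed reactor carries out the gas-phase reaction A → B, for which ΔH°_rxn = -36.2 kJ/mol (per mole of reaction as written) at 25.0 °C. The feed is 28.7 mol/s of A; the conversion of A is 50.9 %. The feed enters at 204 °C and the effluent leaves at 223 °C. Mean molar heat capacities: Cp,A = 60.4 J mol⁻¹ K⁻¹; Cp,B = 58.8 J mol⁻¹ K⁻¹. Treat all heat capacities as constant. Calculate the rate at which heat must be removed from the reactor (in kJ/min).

Q_out = 30000 kJ/min

Extent of reaction ξ = 0.509 × 28.7 = 14.608 mol/s
Reaction term: ξ·ΔH°_rxn = 14.608 × -36.2 = -528.82 kJ/s
Sensible, feed 204→25 °C: -310.29 kJ/s
Outlet flows (mol/s): A 14.092, B 14.608
Sensible, products 25→223 °C: 338.6 kJ/s
Q = ΔH = -500.51 kJ/s = -500.51 kW
Heat removed = 30031 kJ/min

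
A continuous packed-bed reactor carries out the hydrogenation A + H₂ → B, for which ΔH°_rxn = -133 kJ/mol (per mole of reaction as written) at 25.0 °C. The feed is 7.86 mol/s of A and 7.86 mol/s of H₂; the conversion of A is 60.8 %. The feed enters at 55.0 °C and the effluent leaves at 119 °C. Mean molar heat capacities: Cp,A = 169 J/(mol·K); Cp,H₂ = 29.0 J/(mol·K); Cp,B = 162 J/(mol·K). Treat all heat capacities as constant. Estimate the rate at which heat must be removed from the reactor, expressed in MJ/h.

Extent of reaction ξ = 0.608 × 7.86 = 4.7789 mol/s
Reaction term: ξ·ΔH°_rxn = 4.7789 × -133 = -635.59 kJ/s
Sensible, feed 55.0→25 °C: -46.688 kJ/s
Outlet flows (mol/s): A 3.0811, H₂ 3.0811, B 4.7789
Sensible, products 25→119 °C: 130.12 kJ/s
Q = ΔH = -552.16 kJ/s = -552.16 kW
Heat removed = 1987.8 MJ/h

Q_out = 1990 MJ/h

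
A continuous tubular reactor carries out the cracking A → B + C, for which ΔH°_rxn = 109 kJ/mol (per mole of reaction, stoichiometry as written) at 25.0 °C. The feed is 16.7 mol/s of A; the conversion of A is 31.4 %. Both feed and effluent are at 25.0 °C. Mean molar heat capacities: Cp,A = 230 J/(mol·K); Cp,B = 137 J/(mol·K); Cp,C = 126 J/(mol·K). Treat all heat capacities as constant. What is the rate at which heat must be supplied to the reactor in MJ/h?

Extent of reaction ξ = 0.314 × 16.7 = 5.2438 mol/s
Reaction term: ξ·ΔH°_rxn = 5.2438 × 109 = 571.57 kJ/s
Q = ΔH = 571.57 kJ/s = 571.57 kW
Heat supplied = 2057.7 MJ/h

Q_in = 2060 MJ/h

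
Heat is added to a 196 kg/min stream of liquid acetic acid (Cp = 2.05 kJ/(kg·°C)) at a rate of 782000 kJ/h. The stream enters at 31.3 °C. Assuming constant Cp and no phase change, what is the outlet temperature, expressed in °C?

Q = 782000 kJ/h = 13033 kJ/min
ΔT = Q/(ṁ·Cp) = 13033/(196×2.05) = 32.437 K
T_out = 31.3 + 32.437 = 63.737 °C

T_out = 63.7 °C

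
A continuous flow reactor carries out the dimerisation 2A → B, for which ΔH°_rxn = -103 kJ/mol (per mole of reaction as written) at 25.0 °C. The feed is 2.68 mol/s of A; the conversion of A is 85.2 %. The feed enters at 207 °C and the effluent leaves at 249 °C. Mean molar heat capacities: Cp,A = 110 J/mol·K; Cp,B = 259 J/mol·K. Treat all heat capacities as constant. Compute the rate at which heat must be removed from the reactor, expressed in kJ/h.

Q_out = 343000 kJ/h

Extent of reaction ξ = 0.852 × 2.68 / 2 = 1.1417 mol/s
Reaction term: ξ·ΔH°_rxn = 1.1417 × -103 = -117.59 kJ/s
Sensible, feed 207→25 °C: -53.654 kJ/s
Outlet flows (mol/s): A 0.39664, B 1.1417
Sensible, products 25→249 °C: 76.009 kJ/s
Q = ΔH = -95.238 kJ/s = -95.238 kW
Heat removed = 342860 kJ/h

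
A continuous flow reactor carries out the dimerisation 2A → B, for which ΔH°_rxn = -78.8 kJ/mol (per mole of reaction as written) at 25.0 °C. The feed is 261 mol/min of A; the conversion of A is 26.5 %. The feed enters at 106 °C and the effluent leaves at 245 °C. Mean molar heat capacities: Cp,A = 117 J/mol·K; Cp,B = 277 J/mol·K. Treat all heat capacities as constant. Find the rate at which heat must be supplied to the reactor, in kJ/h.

Q_in = 111000 kJ/h

Extent of reaction ξ = 0.265 × 261 / 2 = 34.583 mol/min
Reaction term: ξ·ΔH°_rxn = 34.583 × -78.8 = -2725.1 kJ/min
Sensible, feed 106→25 °C: -2473.5 kJ/min
Outlet flows (mol/min): A 191.83, B 34.583
Sensible, products 25→245 °C: 7045.3 kJ/min
Q = ΔH = 1846.7 kJ/min = 30.778 kW
Heat supplied = 110800 kJ/h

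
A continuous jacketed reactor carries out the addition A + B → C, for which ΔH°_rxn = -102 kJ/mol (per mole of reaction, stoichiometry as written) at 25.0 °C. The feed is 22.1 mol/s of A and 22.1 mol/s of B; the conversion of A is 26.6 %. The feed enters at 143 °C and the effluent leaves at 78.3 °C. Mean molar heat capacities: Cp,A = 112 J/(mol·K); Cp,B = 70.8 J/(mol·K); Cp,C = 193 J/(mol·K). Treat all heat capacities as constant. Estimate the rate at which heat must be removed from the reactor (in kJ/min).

Extent of reaction ξ = 0.266 × 22.1 = 5.8786 mol/s
Reaction term: ξ·ΔH°_rxn = 5.8786 × -102 = -599.62 kJ/s
Sensible, feed 143→25 °C: -476.71 kJ/s
Outlet flows (mol/s): A 16.221, B 16.221, C 5.8786
Sensible, products 25→78.3 °C: 218.52 kJ/s
Q = ΔH = -857.8 kJ/s = -857.8 kW
Heat removed = 51468 kJ/min

Q_out = 51500 kJ/min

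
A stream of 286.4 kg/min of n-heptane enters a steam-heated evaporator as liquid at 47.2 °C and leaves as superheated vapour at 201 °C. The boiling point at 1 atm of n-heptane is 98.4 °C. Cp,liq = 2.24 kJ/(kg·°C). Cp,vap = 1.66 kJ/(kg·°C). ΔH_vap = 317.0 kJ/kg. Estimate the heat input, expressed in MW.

Q = 2.87 MW

liquid 47.2→98.4 °C: 114.69 kJ/kg
vaporisation at 98.4 °C: 317 kJ/kg
vapour 98.4→201 °C: 170.32 kJ/kg
Δh = 114.69 + 317 + 170.32 = 602 kJ/kg
Q = ṁ·Δh = 286.4 kg/min × 602 kJ/kg = 172410 kJ/min
|Q| = 2873.6 kW = 2.8736 MW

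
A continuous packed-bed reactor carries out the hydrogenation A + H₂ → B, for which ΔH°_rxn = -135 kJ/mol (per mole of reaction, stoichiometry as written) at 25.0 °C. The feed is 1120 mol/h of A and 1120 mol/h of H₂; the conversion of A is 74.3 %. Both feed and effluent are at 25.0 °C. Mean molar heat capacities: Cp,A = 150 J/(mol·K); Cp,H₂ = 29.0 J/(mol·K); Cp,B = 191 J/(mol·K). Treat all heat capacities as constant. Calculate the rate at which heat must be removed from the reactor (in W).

Extent of reaction ξ = 0.743 × 1120 = 832.16 mol/h
Reaction term: ξ·ΔH°_rxn = 832.16 × -135 = -112340 kJ/h
Q = ΔH = -112340 kJ/h = -31.206 kW
Heat removed = 31206 W

Q_out = 31200 W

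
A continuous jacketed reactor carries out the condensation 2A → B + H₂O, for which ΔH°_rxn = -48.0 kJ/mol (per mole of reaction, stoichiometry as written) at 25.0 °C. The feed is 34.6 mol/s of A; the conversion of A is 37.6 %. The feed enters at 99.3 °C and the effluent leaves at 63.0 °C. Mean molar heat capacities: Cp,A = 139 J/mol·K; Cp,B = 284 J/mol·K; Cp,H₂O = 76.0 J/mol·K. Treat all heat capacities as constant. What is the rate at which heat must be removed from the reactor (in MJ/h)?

Extent of reaction ξ = 0.376 × 34.6 / 2 = 6.5048 mol/s
Reaction term: ξ·ΔH°_rxn = 6.5048 × -48.0 = -312.23 kJ/s
Sensible, feed 99.3→25 °C: -357.34 kJ/s
Outlet flows (mol/s): A 21.59, B 6.5048, H₂O 6.5048
Sensible, products 25→63.0 °C: 203.03 kJ/s
Q = ΔH = -466.54 kJ/s = -466.54 kW
Heat removed = 1679.6 MJ/h

Q_out = 1680 MJ/h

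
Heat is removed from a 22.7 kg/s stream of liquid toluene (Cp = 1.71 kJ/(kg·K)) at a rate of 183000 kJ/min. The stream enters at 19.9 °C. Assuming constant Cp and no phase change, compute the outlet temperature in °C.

Q = 183000 kJ/min = 3050 kJ/s
ΔT = Q/(ṁ·Cp) = 3050/(22.7×1.71) = 78.574 K
T_out = 19.9 − 78.574 = -58.674 °C

T_out = -58.7 °C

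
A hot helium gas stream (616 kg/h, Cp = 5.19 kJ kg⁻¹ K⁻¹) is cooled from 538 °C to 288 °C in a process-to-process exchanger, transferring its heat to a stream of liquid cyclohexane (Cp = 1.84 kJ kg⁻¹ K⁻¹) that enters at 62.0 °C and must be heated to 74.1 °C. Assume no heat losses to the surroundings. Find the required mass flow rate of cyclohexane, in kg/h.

ṁ_c = 35900 kg/h

Heat released by hot stream: Q = 616 × 5.19 × (538 − 288) = 799260 kJ/h
Energy balance on cold side (adiabatic exchanger): Q = ṁ_c·Cp_c·(T_c,out − T_c,in)
ṁ_c = 799260 / [1.84 × (74.1 − 62.0)] = 35899 kg/h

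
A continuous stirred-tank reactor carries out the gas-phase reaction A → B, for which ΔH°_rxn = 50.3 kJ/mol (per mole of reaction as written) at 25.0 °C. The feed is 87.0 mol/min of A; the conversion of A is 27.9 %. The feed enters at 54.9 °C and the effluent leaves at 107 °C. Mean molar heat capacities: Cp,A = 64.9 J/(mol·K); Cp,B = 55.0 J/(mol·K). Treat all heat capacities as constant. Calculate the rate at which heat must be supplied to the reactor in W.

Q_in = 24900 W

Extent of reaction ξ = 0.279 × 87.0 = 24.273 mol/min
Reaction term: ξ·ΔH°_rxn = 24.273 × 50.3 = 1220.9 kJ/min
Sensible, feed 54.9→25 °C: -168.82 kJ/min
Outlet flows (mol/min): A 62.727, B 24.273
Sensible, products 25→107 °C: 443.29 kJ/min
Q = ΔH = 1495.4 kJ/min = 24.923 kW
Heat supplied = 24923 W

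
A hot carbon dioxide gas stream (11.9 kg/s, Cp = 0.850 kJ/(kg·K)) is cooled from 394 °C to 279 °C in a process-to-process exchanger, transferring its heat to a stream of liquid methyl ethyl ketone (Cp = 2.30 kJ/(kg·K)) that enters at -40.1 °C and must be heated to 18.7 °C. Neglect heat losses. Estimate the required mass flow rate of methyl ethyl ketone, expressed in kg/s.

ṁ_c = 8.60 kg/s

Heat released by hot stream: Q = 11.9 × 0.850 × (394 − 279) = 1163.2 kJ/s
Energy balance on cold side (adiabatic exchanger): Q = ṁ_c·Cp_c·(T_c,out − T_c,in)
ṁ_c = 1163.2 / [2.30 × (18.7 − -40.1)] = 8.6012 kg/s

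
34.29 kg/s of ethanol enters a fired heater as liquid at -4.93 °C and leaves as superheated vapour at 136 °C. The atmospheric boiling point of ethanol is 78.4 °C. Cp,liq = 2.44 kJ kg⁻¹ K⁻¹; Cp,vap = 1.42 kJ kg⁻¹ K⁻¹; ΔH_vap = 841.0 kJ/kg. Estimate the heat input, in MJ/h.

Q = 139000 MJ/h

liquid -4.93→78.4 °C: 203.33 kJ/kg
vaporisation at 78.4 °C: 841 kJ/kg
vapour 78.4→136 °C: 81.792 kJ/kg
Δh = 203.33 + 841 + 81.792 = 1126.1 kJ/kg
Q = ṁ·Δh = 34.29 kg/s × 1126.1 kJ/kg = 38615 kJ/s
|Q| = 38615 kW = 139010 MJ/h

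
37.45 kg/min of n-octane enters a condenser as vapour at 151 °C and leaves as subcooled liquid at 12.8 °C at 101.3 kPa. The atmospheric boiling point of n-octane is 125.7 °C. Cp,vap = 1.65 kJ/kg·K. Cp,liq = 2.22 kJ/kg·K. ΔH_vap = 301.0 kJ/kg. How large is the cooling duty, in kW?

vapour 151→125.7 °C: -41.745 kJ/kg
condensation at 125.7 °C: -301 kJ/kg
liquid 125.7→12.8 °C: -250.64 kJ/kg
Δh = -41.745 + -301 + -250.64 = -593.38 kJ/kg
Q = ṁ·Δh = 37.45 kg/min × -593.38 kJ/kg = -22222 kJ/min
|Q| = 370.37 kW

Q_c = 370 kW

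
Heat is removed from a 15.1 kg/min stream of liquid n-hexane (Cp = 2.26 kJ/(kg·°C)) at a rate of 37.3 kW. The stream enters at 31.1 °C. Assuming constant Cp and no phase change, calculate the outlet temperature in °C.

Q = 37.3 kW = 2238 kJ/min
ΔT = Q/(ṁ·Cp) = 2238/(15.1×2.26) = 65.58 K
T_out = 31.1 − 65.58 = -34.48 °C

T_out = -34.5 °C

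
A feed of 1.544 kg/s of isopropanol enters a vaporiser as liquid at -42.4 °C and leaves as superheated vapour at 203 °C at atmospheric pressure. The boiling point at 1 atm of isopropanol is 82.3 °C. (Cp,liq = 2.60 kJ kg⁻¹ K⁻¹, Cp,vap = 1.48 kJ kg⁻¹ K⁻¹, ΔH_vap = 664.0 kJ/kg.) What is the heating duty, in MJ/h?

Q = 6490 MJ/h

liquid -42.4→82.3 °C: 324.22 kJ/kg
vaporisation at 82.3 °C: 664 kJ/kg
vapour 82.3→203 °C: 178.64 kJ/kg
Δh = 324.22 + 664 + 178.64 = 1166.9 kJ/kg
Q = ṁ·Δh = 1.544 kg/s × 1166.9 kJ/kg = 1801.6 kJ/s
|Q| = 1801.6 kW = 6485.9 MJ/h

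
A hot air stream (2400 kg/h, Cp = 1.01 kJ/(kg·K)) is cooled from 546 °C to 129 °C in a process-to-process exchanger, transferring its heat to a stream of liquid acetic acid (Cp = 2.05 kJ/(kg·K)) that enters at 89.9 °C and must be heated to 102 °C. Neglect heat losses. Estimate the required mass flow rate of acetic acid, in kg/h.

ṁ_c = 40800 kg/h

Heat released by hot stream: Q = 2400 × 1.01 × (546 − 129) = 1.0108e+06 kJ/h
Energy balance on cold side (adiabatic exchanger): Q = ṁ_c·Cp_c·(T_c,out − T_c,in)
ṁ_c = 1.0108e+06 / [2.05 × (102 − 89.9)] = 40750 kg/h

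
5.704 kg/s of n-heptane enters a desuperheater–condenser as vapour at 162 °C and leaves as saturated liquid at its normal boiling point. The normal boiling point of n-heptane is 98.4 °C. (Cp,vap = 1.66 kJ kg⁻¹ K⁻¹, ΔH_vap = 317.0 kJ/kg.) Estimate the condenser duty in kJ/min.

Q_c = 145000 kJ/min

vapour 162→98.4 °C: -105.58 kJ/kg
condensation at 98.4 °C: -317 kJ/kg
Δh = -105.58 + -317 = -422.58 kJ/kg
Q = ṁ·Δh = 5.704 kg/s × -422.58 kJ/kg = -2410.4 kJ/s
|Q| = 2410.4 kW = 144620 kJ/min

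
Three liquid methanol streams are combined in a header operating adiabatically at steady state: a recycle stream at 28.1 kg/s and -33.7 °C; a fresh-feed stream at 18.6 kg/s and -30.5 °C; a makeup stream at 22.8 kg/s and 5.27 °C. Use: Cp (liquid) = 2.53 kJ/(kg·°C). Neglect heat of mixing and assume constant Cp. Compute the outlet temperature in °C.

T_out = -20.1 °C

Energy balance with Q = 0: Σ ṁᵢCp,ᵢ(T_out − Tᵢ) = 0
Σ ṁᵢCp,ᵢTᵢ = 28.1×2.53×-33.7 + 18.6×2.53×-30.5 + 22.8×2.53×5.27 = -3527.1
Σ ṁᵢCp,ᵢ = 28.1×2.53 + 18.6×2.53 + 22.8×2.53 = 175.84
T_out = -3527.1 / 175.84 = -20.059 °C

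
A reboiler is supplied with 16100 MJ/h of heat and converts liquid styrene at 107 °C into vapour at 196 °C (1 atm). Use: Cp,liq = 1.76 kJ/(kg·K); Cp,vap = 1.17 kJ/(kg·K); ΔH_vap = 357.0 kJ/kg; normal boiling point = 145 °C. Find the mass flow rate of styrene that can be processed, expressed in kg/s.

ṁ = 9.25 kg/s

Δh = 1.76×(145−107) + 357.0 + 1.17×(196−145) = 483.55 kJ/kg
Q = 16100 MJ/h = 4472.2 kJ/s = 4472.2 kJ/s
ṁ = Q/Δh = 4472.2 / 483.55 = 9.2487 kg/s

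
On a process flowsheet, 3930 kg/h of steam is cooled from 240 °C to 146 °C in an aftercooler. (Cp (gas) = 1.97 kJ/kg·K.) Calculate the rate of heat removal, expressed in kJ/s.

Q_c = 202 kJ/s

Q = ṁ·Cp·ΔT = 3930 × 1.97 × (146 − 240) = -727760 kJ/h
Converting: 727760 / 3600 s = 202.15 kW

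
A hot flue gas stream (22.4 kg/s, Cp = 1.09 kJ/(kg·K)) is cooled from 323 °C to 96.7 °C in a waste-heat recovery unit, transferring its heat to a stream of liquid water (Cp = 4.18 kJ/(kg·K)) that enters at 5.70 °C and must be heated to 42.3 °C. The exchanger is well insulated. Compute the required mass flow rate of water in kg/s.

ṁ_c = 36.1 kg/s

Heat released by hot stream: Q = 22.4 × 1.09 × (323 − 96.7) = 5525.3 kJ/s
Energy balance on cold side (adiabatic exchanger): Q = ṁ_c·Cp_c·(T_c,out − T_c,in)
ṁ_c = 5525.3 / [4.18 × (42.3 − 5.70)] = 36.116 kg/s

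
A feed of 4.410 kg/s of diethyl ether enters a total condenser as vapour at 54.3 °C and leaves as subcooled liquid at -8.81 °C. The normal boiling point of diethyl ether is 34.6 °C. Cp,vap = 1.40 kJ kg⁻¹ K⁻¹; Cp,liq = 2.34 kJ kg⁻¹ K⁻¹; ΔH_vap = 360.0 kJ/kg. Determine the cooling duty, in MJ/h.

vapour 54.3→34.6 °C: -27.58 kJ/kg
condensation at 34.6 °C: -360 kJ/kg
liquid 34.6→-8.81 °C: -101.58 kJ/kg
Δh = -27.58 + -360 + -101.58 = -489.16 kJ/kg
Q = ṁ·Δh = 4.410 kg/s × -489.16 kJ/kg = -2157.2 kJ/s
|Q| = 2157.2 kW = 7765.9 MJ/h

Q_c = 7770 MJ/h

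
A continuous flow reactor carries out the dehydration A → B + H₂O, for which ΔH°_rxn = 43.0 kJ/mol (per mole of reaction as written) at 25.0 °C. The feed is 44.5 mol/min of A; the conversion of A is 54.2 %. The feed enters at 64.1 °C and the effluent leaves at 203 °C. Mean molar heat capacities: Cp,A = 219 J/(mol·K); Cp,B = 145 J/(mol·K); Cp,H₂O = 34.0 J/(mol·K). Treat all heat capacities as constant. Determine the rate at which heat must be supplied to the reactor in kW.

Extent of reaction ξ = 0.542 × 44.5 = 24.119 mol/min
Reaction term: ξ·ΔH°_rxn = 24.119 × 43.0 = 1037.1 kJ/min
Sensible, feed 64.1→25 °C: -381.05 kJ/min
Outlet flows (mol/min): A 20.381, B 24.119, H₂O 24.119
Sensible, products 25→203 °C: 1563 kJ/min
Q = ΔH = 2219 kJ/min = 36.984 kW
Heat supplied = 36.984 kW

Q_in = 37.0 kW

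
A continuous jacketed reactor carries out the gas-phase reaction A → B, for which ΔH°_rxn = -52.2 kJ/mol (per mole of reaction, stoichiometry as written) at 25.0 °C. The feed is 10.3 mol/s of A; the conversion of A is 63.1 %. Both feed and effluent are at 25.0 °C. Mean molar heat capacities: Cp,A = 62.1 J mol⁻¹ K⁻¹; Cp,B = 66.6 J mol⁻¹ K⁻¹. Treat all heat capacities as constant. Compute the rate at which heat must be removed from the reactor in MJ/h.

Q_out = 1220 MJ/h

Extent of reaction ξ = 0.631 × 10.3 = 6.4993 mol/s
Reaction term: ξ·ΔH°_rxn = 6.4993 × -52.2 = -339.26 kJ/s
Q = ΔH = -339.26 kJ/s = -339.26 kW
Heat removed = 1221.3 MJ/h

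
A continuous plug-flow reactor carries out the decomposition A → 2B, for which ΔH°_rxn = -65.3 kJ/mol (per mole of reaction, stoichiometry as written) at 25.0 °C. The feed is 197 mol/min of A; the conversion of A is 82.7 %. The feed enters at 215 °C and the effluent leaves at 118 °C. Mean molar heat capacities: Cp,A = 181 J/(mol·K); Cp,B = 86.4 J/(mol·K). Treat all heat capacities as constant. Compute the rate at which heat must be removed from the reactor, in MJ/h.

Extent of reaction ξ = 0.827 × 197 = 162.92 mol/min
Reaction term: ξ·ΔH°_rxn = 162.92 × -65.3 = -10639 kJ/min
Sensible, feed 215→25 °C: -6774.8 kJ/min
Outlet flows (mol/min): A 34.081, B 325.84
Sensible, products 25→118 °C: 3191.9 kJ/min
Q = ΔH = -14222 kJ/min = -237.03 kW
Heat removed = 853.29 MJ/h

Q_out = 853 MJ/h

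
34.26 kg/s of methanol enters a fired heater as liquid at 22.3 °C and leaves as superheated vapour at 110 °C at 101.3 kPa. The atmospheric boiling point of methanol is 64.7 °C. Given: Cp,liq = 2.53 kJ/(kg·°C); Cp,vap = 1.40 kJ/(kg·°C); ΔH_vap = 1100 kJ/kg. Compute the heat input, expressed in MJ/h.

liquid 22.3→64.7 °C: 107.27 kJ/kg
vaporisation at 64.7 °C: 1100 kJ/kg
vapour 64.7→110 °C: 63.42 kJ/kg
Δh = 107.27 + 1100 + 63.42 = 1270.7 kJ/kg
Q = ṁ·Δh = 34.26 kg/s × 1270.7 kJ/kg = 43534 kJ/s
|Q| = 43534 kW = 156720 MJ/h

Q = 157000 MJ/h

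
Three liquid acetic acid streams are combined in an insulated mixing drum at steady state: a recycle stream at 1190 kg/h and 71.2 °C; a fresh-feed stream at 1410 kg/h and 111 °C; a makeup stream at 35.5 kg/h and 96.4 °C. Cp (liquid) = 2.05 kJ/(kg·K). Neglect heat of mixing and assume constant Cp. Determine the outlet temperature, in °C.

Adiabatic, steady state ⇒ Σ ṁᵢCp,ᵢ(T_out − Tᵢ) = 0
Σ ṁᵢCp,ᵢTᵢ = 1190×2.05×71.2 + 1410×2.05×111 + 35.5×2.05×96.4 = 501550
Σ ṁᵢCp,ᵢ = 1190×2.05 + 1410×2.05 + 35.5×2.05 = 5402.8
T_out = 501550 / 5402.8 = 92.833 °C

T_out = 92.8 °C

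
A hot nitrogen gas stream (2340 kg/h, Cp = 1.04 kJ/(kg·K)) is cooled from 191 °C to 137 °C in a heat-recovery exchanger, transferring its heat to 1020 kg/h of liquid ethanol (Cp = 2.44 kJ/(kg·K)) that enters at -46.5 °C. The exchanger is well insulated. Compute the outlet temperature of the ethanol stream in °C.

Heat released by hot stream: Q = 2340 × 1.04 × (191 − 137) = 131410 kJ/h
Energy balance on cold side (adiabatic exchanger): Q = ṁ_c·Cp_c·(T_c,out − T_c,in)
T_c,out = -46.5 + 131410/(1020 × 2.44) = 6.3023 °C

T_c,out = 6.30 °C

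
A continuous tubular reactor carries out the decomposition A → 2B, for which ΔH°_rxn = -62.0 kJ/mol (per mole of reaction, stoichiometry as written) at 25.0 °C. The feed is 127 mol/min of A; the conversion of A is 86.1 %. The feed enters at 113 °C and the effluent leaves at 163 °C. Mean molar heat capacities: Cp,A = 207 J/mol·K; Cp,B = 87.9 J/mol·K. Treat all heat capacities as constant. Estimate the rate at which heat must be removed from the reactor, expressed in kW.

Q_out = 98.9 kW

Extent of reaction ξ = 0.861 × 127 = 109.35 mol/min
Reaction term: ξ·ΔH°_rxn = 109.35 × -62.0 = -6779.5 kJ/min
Sensible, feed 113→25 °C: -2313.4 kJ/min
Outlet flows (mol/min): A 17.653, B 218.69
Sensible, products 25→163 °C: 3157.1 kJ/min
Q = ΔH = -5935.9 kJ/min = -98.931 kW
Heat removed = 98.931 kW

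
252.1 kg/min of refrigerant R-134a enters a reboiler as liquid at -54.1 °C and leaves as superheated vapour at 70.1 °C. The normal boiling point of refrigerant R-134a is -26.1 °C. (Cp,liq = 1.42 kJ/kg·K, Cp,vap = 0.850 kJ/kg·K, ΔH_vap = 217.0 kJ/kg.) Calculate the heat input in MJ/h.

liquid -54.1→-26.1 °C: 39.76 kJ/kg
vaporisation at -26.1 °C: 217 kJ/kg
vapour -26.1→70.1 °C: 81.77 kJ/kg
Δh = 39.76 + 217 + 81.77 = 338.53 kJ/kg
Q = ṁ·Δh = 252.1 kg/min × 338.53 kJ/kg = 85343 kJ/min
|Q| = 1422.4 kW = 5120.6 MJ/h

Q = 5120 MJ/h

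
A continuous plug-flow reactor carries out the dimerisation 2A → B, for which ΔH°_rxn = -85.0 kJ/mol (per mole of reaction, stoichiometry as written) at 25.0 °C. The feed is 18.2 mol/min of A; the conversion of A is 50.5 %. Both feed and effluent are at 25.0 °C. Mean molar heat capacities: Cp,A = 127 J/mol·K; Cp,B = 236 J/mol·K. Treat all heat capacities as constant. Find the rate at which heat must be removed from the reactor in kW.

Q_out = 6.51 kW

Extent of reaction ξ = 0.505 × 18.2 / 2 = 4.5955 mol/min
Reaction term: ξ·ΔH°_rxn = 4.5955 × -85.0 = -390.62 kJ/min
Q = ΔH = -390.62 kJ/min = -6.5103 kW
Heat removed = 6.5103 kW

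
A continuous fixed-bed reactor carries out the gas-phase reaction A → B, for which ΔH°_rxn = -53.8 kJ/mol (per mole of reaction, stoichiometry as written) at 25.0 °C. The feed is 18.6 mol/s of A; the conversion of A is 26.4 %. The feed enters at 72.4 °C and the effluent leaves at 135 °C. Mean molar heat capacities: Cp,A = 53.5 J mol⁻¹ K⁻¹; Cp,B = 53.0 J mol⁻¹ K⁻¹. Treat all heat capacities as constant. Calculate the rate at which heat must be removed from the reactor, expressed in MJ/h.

Q_out = 728 MJ/h

Extent of reaction ξ = 0.264 × 18.6 = 4.9104 mol/s
Reaction term: ξ·ΔH°_rxn = 4.9104 × -53.8 = -264.18 kJ/s
Sensible, feed 72.4→25 °C: -47.168 kJ/s
Outlet flows (mol/s): A 13.69, B 4.9104
Sensible, products 25→135 °C: 109.19 kJ/s
Q = ΔH = -202.16 kJ/s = -202.16 kW
Heat removed = 727.76 MJ/h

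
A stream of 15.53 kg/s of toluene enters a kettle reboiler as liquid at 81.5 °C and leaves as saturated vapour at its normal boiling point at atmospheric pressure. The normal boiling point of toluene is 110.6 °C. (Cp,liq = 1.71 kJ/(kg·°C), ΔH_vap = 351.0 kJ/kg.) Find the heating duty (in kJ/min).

liquid 81.5→110.6 °C: 49.761 kJ/kg
vaporisation at 110.6 °C: 351 kJ/kg
Δh = 49.761 + 351 = 400.76 kJ/kg
Q = ṁ·Δh = 15.53 kg/s × 400.76 kJ/kg = 6223.8 kJ/s
|Q| = 6223.8 kW = 373430 kJ/min

Q = 373000 kJ/min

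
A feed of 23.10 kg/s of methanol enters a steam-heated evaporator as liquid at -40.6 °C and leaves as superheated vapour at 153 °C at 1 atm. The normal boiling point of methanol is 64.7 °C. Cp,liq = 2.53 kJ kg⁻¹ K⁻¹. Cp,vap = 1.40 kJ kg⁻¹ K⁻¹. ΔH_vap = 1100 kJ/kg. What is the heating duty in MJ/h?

Q = 124000 MJ/h

liquid -40.6→64.7 °C: 266.41 kJ/kg
vaporisation at 64.7 °C: 1100 kJ/kg
vapour 64.7→153 °C: 123.62 kJ/kg
Δh = 266.41 + 1100 + 123.62 = 1490 kJ/kg
Q = ṁ·Δh = 23.10 kg/s × 1490 kJ/kg = 34420 kJ/s
|Q| = 34420 kW = 123910 MJ/h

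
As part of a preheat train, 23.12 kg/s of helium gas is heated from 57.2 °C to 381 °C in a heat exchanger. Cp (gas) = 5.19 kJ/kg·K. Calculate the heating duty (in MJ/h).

Q = 140000 MJ/h

Q = ṁ·Cp·ΔT = 23.12 × 5.19 × (381 − 57.2) = 38854 kJ/s
Heating duty = 139870 MJ/h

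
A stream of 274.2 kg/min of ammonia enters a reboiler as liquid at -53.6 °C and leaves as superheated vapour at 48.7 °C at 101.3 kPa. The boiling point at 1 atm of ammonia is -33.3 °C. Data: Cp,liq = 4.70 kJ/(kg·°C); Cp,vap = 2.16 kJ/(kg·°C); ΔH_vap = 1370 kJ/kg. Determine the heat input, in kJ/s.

liquid -53.6→-33.3 °C: 95.41 kJ/kg
vaporisation at -33.3 °C: 1370 kJ/kg
vapour -33.3→48.7 °C: 177.12 kJ/kg
Δh = 95.41 + 1370 + 177.12 = 1642.5 kJ/kg
Q = ṁ·Δh = 274.2 kg/min × 1642.5 kJ/kg = 450380 kJ/min
|Q| = 7506.4 kW

Q = 7510 kJ/s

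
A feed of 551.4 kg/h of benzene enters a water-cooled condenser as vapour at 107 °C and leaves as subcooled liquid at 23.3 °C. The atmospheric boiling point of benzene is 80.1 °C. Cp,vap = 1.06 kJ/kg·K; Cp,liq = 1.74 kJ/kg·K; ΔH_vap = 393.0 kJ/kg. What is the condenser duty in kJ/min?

vapour 107→80.1 °C: -28.514 kJ/kg
condensation at 80.1 °C: -393 kJ/kg
liquid 80.1→23.3 °C: -98.832 kJ/kg
Δh = -28.514 + -393 + -98.832 = -520.35 kJ/kg
Q = ṁ·Δh = 551.4 kg/h × -520.35 kJ/kg = -286920 kJ/h
|Q| = 79.7 kW = 4782 kJ/min

Q_c = 4780 kJ/min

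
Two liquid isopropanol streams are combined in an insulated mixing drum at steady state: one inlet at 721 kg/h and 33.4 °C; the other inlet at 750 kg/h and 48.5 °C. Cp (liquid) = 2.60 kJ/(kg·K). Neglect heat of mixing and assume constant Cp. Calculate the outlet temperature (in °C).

T_out = 41.1 °C

No heat crosses the boundary, so H_out = H_in.
T_out = Σ ṁᵢCp,ᵢTᵢ / Σ ṁᵢCp,ᵢ
      = 157190 / 3824.6 = 41.099 °C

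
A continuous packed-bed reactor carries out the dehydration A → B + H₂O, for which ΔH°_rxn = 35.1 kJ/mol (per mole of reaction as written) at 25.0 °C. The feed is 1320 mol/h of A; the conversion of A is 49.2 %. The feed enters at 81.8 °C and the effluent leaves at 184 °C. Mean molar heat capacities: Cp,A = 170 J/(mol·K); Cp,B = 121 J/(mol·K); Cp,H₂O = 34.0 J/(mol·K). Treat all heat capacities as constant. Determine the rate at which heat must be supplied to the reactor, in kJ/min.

Extent of reaction ξ = 0.492 × 1320 = 649.44 mol/h
Reaction term: ξ·ΔH°_rxn = 649.44 × 35.1 = 22795 kJ/h
Sensible, feed 81.8→25 °C: -12746 kJ/h
Outlet flows (mol/h): A 670.56, B 649.44, H₂O 649.44
Sensible, products 25→184 °C: 34131 kJ/h
Q = ΔH = 44180 kJ/h = 12.272 kW
Heat supplied = 736.34 kJ/min

Q_in = 736 kJ/min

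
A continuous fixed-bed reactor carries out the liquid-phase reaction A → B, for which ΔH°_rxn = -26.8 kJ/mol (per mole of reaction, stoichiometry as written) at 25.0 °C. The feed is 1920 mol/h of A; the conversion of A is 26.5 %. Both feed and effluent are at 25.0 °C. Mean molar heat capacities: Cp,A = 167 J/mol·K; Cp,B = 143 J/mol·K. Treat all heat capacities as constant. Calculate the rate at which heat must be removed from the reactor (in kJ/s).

Extent of reaction ξ = 0.265 × 1920 = 508.8 mol/h
Reaction term: ξ·ΔH°_rxn = 508.8 × -26.8 = -13636 kJ/h
Q = ΔH = -13636 kJ/h = -3.7877 kW
Heat removed = 3.7877 kJ/s

Q_out = 3.79 kJ/s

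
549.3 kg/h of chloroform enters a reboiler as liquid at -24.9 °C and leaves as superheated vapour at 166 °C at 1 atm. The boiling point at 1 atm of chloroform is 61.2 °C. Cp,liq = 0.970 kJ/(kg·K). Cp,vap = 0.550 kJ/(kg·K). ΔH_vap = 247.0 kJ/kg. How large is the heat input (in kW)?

liquid -24.9→61.2 °C: 83.517 kJ/kg
vaporisation at 61.2 °C: 247 kJ/kg
vapour 61.2→166 °C: 57.64 kJ/kg
Δh = 83.517 + 247 + 57.64 = 388.16 kJ/kg
Q = ṁ·Δh = 549.3 kg/h × 388.16 kJ/kg = 213210 kJ/h
|Q| = 59.226 kW

Q = 59.2 kW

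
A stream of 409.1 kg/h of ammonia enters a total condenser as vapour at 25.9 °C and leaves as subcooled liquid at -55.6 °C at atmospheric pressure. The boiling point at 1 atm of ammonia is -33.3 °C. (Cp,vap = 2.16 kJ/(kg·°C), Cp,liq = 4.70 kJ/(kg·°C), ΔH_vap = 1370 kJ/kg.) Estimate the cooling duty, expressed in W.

Q_c = 182000 W

vapour 25.9→-33.3 °C: -127.87 kJ/kg
condensation at -33.3 °C: -1370 kJ/kg
liquid -33.3→-55.6 °C: -104.81 kJ/kg
Δh = -127.87 + -1370 + -104.81 = -1602.7 kJ/kg
Q = ṁ·Δh = 409.1 kg/h × -1602.7 kJ/kg = -655660 kJ/h
|Q| = 182.13 kW = 182130 W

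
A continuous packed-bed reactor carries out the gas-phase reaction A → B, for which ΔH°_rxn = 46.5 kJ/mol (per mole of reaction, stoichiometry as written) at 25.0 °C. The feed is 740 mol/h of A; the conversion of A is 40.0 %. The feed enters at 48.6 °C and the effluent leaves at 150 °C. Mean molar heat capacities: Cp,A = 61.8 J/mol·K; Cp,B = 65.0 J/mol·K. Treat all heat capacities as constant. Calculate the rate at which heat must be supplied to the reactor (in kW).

Q_in = 5.14 kW

Extent of reaction ξ = 0.400 × 740 = 296 mol/h
Reaction term: ξ·ΔH°_rxn = 296 × 46.5 = 13764 kJ/h
Sensible, feed 48.6→25 °C: -1079.3 kJ/h
Outlet flows (mol/h): A 444, B 296
Sensible, products 25→150 °C: 5834.9 kJ/h
Q = ΔH = 18520 kJ/h = 5.1443 kW
Heat supplied = 5.1443 kW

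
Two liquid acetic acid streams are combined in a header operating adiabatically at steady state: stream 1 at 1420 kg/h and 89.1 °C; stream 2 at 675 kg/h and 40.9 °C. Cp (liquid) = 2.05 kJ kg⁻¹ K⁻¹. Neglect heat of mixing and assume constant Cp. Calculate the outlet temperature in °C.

No heat crosses the boundary, so H_out = H_in.
Σ ṁᵢCp,ᵢTᵢ = 1420×2.05×89.1 + 675×2.05×40.9 = 315970
Σ ṁᵢCp,ᵢ = 1420×2.05 + 675×2.05 = 4294.7
T_out = 315970 / 4294.7 = 73.57 °C

T_out = 73.6 °C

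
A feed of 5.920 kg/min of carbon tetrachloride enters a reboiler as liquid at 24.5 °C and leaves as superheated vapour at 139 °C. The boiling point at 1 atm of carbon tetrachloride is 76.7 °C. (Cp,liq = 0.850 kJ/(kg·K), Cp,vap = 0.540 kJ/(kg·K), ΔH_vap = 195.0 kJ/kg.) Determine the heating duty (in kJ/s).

Q = 26.9 kJ/s

liquid 24.5→76.7 °C: 44.37 kJ/kg
vaporisation at 76.7 °C: 195 kJ/kg
vapour 76.7→139 °C: 33.642 kJ/kg
Δh = 44.37 + 195 + 33.642 = 273.01 kJ/kg
Q = ṁ·Δh = 5.920 kg/min × 273.01 kJ/kg = 1616.2 kJ/min
|Q| = 26.937 kW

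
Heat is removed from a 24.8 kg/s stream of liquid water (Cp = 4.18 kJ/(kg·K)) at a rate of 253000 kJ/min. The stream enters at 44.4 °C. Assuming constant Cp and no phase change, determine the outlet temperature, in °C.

Q = 253000 kJ/min = 4216.7 kJ/s
ΔT = Q/(ṁ·Cp) = 4216.7/(24.8×4.18) = 40.676 K
T_out = 44.4 − 40.676 = 3.7237 °C

T_out = 3.72 °C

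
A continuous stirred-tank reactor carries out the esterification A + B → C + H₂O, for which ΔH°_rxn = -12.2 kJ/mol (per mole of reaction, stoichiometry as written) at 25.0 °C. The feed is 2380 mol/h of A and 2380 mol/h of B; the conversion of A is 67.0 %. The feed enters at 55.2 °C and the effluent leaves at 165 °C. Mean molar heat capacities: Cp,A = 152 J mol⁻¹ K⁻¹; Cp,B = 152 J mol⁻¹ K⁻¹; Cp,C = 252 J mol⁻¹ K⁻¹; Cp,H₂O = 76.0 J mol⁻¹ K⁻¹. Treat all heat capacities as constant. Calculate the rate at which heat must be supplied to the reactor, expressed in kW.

Extent of reaction ξ = 0.670 × 2380 = 1594.6 mol/h
Reaction term: ξ·ΔH°_rxn = 1594.6 × -12.2 = -19454 kJ/h
Sensible, feed 55.2→25 °C: -21850 kJ/h
Outlet flows (mol/h): A 785.4, B 785.4, C 1594.6, H₂O 1594.6
Sensible, products 25→165 °C: 106650 kJ/h
Q = ΔH = 65346 kJ/h = 18.152 kW
Heat supplied = 18.152 kW

Q_in = 18.2 kW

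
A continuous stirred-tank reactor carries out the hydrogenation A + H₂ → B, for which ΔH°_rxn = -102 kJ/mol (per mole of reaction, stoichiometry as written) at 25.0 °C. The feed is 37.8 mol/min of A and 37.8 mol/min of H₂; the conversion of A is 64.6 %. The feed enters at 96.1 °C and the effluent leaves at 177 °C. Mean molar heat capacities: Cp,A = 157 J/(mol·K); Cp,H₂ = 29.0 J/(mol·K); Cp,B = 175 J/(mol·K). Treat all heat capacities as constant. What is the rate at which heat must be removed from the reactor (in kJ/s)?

Extent of reaction ξ = 0.646 × 37.8 = 24.419 mol/min
Reaction term: ξ·ΔH°_rxn = 24.419 × -102 = -2490.7 kJ/min
Sensible, feed 96.1→25 °C: -499.89 kJ/min
Outlet flows (mol/min): A 13.381, H₂ 13.381, B 24.419
Sensible, products 25→177 °C: 1027.9 kJ/min
Q = ΔH = -1962.8 kJ/min = -32.713 kW
Heat removed = 32.713 kJ/s

Q_out = 32.7 kJ/s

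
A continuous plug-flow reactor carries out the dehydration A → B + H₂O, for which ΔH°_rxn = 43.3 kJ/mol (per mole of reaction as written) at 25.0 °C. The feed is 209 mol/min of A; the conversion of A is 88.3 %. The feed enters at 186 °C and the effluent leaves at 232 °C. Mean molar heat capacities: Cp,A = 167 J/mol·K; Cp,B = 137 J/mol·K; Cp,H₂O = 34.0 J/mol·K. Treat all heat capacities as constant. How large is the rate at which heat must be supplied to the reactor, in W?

Q_in = 162000 W

Extent of reaction ξ = 0.883 × 209 = 184.55 mol/min
Reaction term: ξ·ΔH°_rxn = 184.55 × 43.3 = 7990.9 kJ/min
Sensible, feed 186→25 °C: -5619.4 kJ/min
Outlet flows (mol/min): A 24.453, B 184.55, H₂O 184.55
Sensible, products 25→232 °C: 7377.7 kJ/min
Q = ΔH = 9749.2 kJ/min = 162.49 kW
Heat supplied = 162490 W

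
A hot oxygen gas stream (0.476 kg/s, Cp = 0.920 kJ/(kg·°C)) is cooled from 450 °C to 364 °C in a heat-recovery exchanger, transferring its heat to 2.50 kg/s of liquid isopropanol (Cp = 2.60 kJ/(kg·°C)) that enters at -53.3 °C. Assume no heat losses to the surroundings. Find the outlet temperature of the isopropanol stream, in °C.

Heat released by hot stream: Q = 0.476 × 0.920 × (450 − 364) = 37.661 kJ/s
Energy balance on cold side (adiabatic exchanger): Q = ṁ_c·Cp_c·(T_c,out − T_c,in)
T_c,out = -53.3 + 37.661/(2.50 × 2.60) = -47.506 °C

T_c,out = -47.5 °C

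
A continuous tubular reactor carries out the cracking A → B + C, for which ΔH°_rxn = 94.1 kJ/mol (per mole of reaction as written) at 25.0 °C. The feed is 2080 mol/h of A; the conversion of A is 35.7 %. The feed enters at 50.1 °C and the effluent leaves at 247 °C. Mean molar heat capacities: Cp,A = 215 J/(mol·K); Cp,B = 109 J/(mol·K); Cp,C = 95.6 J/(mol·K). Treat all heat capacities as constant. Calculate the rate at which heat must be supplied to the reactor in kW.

Extent of reaction ξ = 0.357 × 2080 = 742.56 mol/h
Reaction term: ξ·ΔH°_rxn = 742.56 × 94.1 = 69875 kJ/h
Sensible, feed 50.1→25 °C: -11225 kJ/h
Outlet flows (mol/h): A 1337.4, B 742.56, C 742.56
Sensible, products 25→247 °C: 97564 kJ/h
Q = ΔH = 156210 kJ/h = 43.393 kW
Heat supplied = 43.393 kW

Q_in = 43.4 kW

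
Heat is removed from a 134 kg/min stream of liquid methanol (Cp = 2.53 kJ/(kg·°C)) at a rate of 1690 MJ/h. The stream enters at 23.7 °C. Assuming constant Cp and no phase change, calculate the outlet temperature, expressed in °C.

T_out = -59.4 °C

Q = 1690 MJ/h = 28167 kJ/min
ΔT = Q/(ṁ·Cp) = 28167/(134×2.53) = 83.083 K
T_out = 23.7 − 83.083 = -59.383 °C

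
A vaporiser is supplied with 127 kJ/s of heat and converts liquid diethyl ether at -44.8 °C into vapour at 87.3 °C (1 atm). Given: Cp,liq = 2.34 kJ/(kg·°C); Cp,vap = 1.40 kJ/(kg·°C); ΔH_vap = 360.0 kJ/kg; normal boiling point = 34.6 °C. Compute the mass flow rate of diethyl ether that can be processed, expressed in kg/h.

Δh = 2.34×(34.6−-44.8) + 360.0 + 1.40×(87.3−34.6) = 619.58 kJ/kg
Q = 127 kJ/s = 127 kJ/s = 457200 kJ/h
ṁ = Q/Δh = 457200 / 619.58 = 737.92 kg/h

ṁ = 738 kg/h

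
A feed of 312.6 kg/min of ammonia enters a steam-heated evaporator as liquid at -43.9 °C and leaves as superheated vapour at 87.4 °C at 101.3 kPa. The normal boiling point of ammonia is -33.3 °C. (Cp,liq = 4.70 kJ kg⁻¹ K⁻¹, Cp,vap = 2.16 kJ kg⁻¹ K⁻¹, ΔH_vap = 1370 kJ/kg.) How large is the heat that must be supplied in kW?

liquid -43.9→-33.3 °C: 49.82 kJ/kg
vaporisation at -33.3 °C: 1370 kJ/kg
vapour -33.3→87.4 °C: 260.71 kJ/kg
Δh = 49.82 + 1370 + 260.71 = 1680.5 kJ/kg
Q = ṁ·Δh = 312.6 kg/min × 1680.5 kJ/kg = 525330 kJ/min
|Q| = 8755.6 kW

Q = 8760 kW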